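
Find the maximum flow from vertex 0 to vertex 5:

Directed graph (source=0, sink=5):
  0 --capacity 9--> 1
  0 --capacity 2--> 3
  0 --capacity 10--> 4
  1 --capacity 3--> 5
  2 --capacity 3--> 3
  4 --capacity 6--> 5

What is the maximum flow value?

Computing max flow:
  Flow on (0->1): 3/9
  Flow on (0->4): 6/10
  Flow on (1->5): 3/3
  Flow on (4->5): 6/6
Maximum flow = 9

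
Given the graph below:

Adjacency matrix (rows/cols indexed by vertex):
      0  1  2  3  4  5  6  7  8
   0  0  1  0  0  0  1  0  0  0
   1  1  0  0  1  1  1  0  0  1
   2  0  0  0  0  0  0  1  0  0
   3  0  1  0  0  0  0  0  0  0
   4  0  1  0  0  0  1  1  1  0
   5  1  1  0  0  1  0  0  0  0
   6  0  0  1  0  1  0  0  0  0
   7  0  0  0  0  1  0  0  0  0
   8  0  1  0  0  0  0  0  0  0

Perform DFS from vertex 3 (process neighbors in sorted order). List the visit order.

DFS from vertex 3 (neighbors processed in ascending order):
Visit order: 3, 1, 0, 5, 4, 6, 2, 7, 8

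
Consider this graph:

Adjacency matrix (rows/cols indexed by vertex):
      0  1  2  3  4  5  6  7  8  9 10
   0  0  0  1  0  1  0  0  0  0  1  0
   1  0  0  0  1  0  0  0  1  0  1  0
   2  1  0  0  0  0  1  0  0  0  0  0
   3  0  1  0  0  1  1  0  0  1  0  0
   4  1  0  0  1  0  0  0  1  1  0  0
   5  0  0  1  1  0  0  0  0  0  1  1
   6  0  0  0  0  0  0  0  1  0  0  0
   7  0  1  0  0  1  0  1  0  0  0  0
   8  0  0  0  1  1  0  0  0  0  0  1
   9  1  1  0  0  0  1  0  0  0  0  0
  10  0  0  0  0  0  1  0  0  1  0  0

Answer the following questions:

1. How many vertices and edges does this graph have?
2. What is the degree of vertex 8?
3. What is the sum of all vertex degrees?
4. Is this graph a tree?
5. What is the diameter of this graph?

Count: 11 vertices, 16 edges.
Vertex 8 has neighbors [3, 4, 10], degree = 3.
Handshaking lemma: 2 * 16 = 32.
A tree on 11 vertices has 10 edges. This graph has 16 edges (6 extra). Not a tree.
Diameter (longest shortest path) = 4.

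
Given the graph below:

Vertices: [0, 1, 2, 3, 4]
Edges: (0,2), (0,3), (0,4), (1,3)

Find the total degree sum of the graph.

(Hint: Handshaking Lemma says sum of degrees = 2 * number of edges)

Count edges: 4 edges.
By Handshaking Lemma: sum of degrees = 2 * 4 = 8.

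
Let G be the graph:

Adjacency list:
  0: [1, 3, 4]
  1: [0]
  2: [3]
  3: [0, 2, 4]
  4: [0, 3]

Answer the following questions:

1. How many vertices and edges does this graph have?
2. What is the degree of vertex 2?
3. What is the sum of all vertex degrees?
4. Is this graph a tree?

Count: 5 vertices, 5 edges.
Vertex 2 has neighbors [3], degree = 1.
Handshaking lemma: 2 * 5 = 10.
A tree on 5 vertices has 4 edges. This graph has 5 edges (1 extra). Not a tree.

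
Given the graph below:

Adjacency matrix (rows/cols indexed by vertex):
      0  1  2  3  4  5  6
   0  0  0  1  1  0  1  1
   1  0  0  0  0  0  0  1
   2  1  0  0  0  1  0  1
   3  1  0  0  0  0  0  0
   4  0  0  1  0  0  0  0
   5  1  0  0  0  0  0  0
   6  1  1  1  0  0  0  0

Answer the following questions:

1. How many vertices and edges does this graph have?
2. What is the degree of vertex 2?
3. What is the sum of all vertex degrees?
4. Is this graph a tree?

Count: 7 vertices, 7 edges.
Vertex 2 has neighbors [0, 4, 6], degree = 3.
Handshaking lemma: 2 * 7 = 14.
A tree on 7 vertices has 6 edges. This graph has 7 edges (1 extra). Not a tree.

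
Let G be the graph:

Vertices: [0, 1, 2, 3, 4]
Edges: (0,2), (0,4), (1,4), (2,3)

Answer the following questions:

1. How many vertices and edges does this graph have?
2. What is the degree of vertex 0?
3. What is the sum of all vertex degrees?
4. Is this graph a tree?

Count: 5 vertices, 4 edges.
Vertex 0 has neighbors [2, 4], degree = 2.
Handshaking lemma: 2 * 4 = 8.
A graph is a tree iff it is connected and has exactly n-1 edges. This graph is connected (all 5 vertices in one component) and has 5-1 = 4 edges. It is a tree.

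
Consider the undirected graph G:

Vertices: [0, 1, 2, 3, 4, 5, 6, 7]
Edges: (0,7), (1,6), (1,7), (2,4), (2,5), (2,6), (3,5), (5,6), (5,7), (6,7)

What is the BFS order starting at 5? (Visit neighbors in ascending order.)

BFS from vertex 5 (neighbors processed in ascending order):
Visit order: 5, 2, 3, 6, 7, 4, 1, 0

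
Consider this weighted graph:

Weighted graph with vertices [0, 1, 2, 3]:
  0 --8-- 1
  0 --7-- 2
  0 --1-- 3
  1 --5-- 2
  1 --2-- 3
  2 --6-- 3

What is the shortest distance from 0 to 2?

Using Dijkstra's algorithm from vertex 0:
Shortest path: 0 -> 2
Total weight: 7 = 7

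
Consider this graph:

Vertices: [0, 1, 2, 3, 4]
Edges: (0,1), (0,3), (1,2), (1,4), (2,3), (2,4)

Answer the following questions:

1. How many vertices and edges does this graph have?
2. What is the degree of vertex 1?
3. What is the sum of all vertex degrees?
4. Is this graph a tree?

Count: 5 vertices, 6 edges.
Vertex 1 has neighbors [0, 2, 4], degree = 3.
Handshaking lemma: 2 * 6 = 12.
A tree on 5 vertices has 4 edges. This graph has 6 edges (2 extra). Not a tree.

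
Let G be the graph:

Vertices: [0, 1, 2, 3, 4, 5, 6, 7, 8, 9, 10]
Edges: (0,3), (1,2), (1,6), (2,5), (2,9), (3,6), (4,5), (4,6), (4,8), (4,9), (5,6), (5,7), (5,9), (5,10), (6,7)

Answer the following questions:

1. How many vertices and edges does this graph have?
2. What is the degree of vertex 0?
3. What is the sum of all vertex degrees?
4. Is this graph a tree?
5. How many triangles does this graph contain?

Count: 11 vertices, 15 edges.
Vertex 0 has neighbors [3], degree = 1.
Handshaking lemma: 2 * 15 = 30.
A tree on 11 vertices has 10 edges. This graph has 15 edges (5 extra). Not a tree.
Number of triangles = 4.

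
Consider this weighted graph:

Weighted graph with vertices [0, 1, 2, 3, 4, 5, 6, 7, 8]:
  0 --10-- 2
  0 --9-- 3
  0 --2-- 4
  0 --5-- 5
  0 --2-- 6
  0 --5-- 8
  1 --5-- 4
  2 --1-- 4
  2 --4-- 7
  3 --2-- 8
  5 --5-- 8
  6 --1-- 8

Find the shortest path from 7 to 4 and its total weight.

Using Dijkstra's algorithm from vertex 7:
Shortest path: 7 -> 2 -> 4
Total weight: 4 + 1 = 5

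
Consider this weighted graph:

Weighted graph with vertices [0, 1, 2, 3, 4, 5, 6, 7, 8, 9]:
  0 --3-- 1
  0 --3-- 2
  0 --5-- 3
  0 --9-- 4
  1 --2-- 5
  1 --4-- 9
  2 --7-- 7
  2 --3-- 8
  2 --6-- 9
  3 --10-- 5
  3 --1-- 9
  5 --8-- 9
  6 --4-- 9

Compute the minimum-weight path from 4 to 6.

Using Dijkstra's algorithm from vertex 4:
Shortest path: 4 -> 0 -> 3 -> 9 -> 6
Total weight: 9 + 5 + 1 + 4 = 19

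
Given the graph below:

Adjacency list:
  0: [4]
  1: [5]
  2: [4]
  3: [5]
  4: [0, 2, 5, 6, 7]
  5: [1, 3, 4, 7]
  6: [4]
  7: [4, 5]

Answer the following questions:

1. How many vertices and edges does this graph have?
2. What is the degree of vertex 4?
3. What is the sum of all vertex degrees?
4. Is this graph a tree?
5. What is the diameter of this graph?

Count: 8 vertices, 8 edges.
Vertex 4 has neighbors [0, 2, 5, 6, 7], degree = 5.
Handshaking lemma: 2 * 8 = 16.
A tree on 8 vertices has 7 edges. This graph has 8 edges (1 extra). Not a tree.
Diameter (longest shortest path) = 3.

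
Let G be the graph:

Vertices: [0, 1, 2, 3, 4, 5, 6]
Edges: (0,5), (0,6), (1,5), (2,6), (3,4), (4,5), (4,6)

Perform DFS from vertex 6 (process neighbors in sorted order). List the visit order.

DFS from vertex 6 (neighbors processed in ascending order):
Visit order: 6, 0, 5, 1, 4, 3, 2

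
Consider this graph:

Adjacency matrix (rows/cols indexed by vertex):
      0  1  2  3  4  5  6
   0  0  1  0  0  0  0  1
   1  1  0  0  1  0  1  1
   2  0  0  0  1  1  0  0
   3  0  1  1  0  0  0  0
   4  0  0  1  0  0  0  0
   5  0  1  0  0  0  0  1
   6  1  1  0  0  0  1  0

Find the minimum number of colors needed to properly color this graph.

The graph has a maximum clique of size 3 (lower bound on chromatic number).
A valid 3-coloring: {0: 2, 1: 0, 2: 0, 3: 1, 4: 1, 5: 2, 6: 1}.
Chromatic number = 3.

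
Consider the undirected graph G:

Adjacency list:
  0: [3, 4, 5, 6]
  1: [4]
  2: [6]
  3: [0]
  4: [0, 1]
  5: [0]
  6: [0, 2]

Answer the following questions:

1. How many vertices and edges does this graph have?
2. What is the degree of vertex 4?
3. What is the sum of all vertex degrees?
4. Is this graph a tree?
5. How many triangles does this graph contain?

Count: 7 vertices, 6 edges.
Vertex 4 has neighbors [0, 1], degree = 2.
Handshaking lemma: 2 * 6 = 12.
A graph is a tree iff it is connected and has exactly n-1 edges. This graph is connected (all 7 vertices in one component) and has 7-1 = 6 edges. It is a tree.
Number of triangles = 0.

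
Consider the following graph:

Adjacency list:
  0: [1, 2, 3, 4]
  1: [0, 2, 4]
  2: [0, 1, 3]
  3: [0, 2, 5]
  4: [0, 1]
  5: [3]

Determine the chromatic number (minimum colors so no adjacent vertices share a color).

The graph has a maximum clique of size 3 (lower bound on chromatic number).
A valid 3-coloring: {0: 0, 1: 1, 2: 2, 3: 1, 4: 2, 5: 0}.
Chromatic number = 3.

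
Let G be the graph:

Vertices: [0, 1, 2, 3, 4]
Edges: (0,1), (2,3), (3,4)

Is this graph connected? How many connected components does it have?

Checking connectivity: the graph has 2 connected component(s).
Components: [[0, 1], [2, 3, 4]]. The graph is NOT connected.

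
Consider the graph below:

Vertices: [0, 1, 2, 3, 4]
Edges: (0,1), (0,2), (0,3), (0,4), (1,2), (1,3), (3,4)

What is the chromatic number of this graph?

The graph has a maximum clique of size 3 (lower bound on chromatic number).
A valid 3-coloring: {0: 0, 1: 1, 2: 2, 3: 2, 4: 1}.
Chromatic number = 3.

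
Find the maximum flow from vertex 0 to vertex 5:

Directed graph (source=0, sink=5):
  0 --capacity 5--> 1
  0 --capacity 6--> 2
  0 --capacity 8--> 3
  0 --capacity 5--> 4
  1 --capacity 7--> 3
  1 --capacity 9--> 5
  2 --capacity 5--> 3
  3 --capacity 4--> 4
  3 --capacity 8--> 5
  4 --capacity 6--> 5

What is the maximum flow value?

Computing max flow:
  Flow on (0->1): 5/5
  Flow on (0->2): 5/6
  Flow on (0->3): 7/8
  Flow on (0->4): 2/5
  Flow on (1->5): 5/9
  Flow on (2->3): 5/5
  Flow on (3->4): 4/4
  Flow on (3->5): 8/8
  Flow on (4->5): 6/6
Maximum flow = 19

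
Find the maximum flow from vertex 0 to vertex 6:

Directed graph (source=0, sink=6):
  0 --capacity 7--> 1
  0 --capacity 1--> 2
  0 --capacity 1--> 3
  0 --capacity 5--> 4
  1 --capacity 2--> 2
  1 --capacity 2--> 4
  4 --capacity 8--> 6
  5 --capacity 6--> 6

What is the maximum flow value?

Computing max flow:
  Flow on (0->1): 2/7
  Flow on (0->4): 5/5
  Flow on (1->4): 2/2
  Flow on (4->6): 7/8
Maximum flow = 7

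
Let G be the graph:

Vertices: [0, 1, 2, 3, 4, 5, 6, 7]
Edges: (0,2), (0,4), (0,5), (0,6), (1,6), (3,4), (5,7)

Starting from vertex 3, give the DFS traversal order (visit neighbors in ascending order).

DFS from vertex 3 (neighbors processed in ascending order):
Visit order: 3, 4, 0, 2, 5, 7, 6, 1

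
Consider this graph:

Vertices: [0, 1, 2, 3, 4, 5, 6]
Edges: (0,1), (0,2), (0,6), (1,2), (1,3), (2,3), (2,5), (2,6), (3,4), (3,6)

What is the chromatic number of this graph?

The graph has a maximum clique of size 3 (lower bound on chromatic number).
A valid 3-coloring: {0: 1, 1: 2, 2: 0, 3: 1, 4: 0, 5: 1, 6: 2}.
Chromatic number = 3.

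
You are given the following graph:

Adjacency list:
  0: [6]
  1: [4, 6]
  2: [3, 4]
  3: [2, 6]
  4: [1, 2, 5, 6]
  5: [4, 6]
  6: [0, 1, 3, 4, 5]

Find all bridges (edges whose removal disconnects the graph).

A bridge is an edge whose removal increases the number of connected components.
Bridges found: (0,6)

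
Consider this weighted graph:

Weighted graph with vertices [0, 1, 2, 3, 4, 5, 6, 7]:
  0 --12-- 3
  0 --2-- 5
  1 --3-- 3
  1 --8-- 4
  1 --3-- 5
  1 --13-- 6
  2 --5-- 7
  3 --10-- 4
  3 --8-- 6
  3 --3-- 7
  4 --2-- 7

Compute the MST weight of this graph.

Applying Kruskal's algorithm (sort edges by weight, add if no cycle):
  Add (0,5) w=2
  Add (4,7) w=2
  Add (1,5) w=3
  Add (1,3) w=3
  Add (3,7) w=3
  Add (2,7) w=5
  Skip (1,4) w=8 (creates cycle)
  Add (3,6) w=8
  Skip (3,4) w=10 (creates cycle)
  Skip (0,3) w=12 (creates cycle)
  Skip (1,6) w=13 (creates cycle)
MST weight = 26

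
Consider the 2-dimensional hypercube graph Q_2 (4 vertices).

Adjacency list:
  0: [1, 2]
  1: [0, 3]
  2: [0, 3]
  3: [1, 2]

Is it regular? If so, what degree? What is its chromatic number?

In Q_2, every vertex has exactly 2 neighbors (flip one of 2 bits), so it is 2-regular.
Q_2 is bipartite (partition by bit-parity), so chromatic number = 2.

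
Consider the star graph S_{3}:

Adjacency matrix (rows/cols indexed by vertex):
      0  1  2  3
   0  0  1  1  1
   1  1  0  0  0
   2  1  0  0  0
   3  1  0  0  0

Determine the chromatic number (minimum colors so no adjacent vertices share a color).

S_{3} has one hub adjacent to 3 leaves; leaves are pairwise non-adjacent.
Color the hub 0 and every leaf 1.
Chromatic number = 2.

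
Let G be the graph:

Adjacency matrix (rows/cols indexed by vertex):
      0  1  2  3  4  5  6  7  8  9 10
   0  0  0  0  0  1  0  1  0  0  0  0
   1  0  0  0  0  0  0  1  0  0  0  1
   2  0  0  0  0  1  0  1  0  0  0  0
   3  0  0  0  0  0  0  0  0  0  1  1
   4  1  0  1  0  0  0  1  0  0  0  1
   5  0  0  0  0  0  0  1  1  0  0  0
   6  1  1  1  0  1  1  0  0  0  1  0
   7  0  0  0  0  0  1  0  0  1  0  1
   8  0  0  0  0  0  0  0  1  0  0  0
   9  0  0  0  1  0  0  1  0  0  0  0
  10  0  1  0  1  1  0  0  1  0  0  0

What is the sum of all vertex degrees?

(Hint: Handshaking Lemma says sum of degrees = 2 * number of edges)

Count edges: 15 edges.
By Handshaking Lemma: sum of degrees = 2 * 15 = 30.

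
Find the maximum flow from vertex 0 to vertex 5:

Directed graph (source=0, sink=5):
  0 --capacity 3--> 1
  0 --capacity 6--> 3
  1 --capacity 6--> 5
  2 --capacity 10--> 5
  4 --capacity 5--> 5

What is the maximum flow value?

Computing max flow:
  Flow on (0->1): 3/3
  Flow on (1->5): 3/6
Maximum flow = 3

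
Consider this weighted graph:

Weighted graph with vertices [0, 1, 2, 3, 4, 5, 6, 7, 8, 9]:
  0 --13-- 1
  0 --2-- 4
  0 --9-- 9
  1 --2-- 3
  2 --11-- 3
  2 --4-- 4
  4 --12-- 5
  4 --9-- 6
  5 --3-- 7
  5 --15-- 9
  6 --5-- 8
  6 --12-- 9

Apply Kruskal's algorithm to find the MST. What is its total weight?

Applying Kruskal's algorithm (sort edges by weight, add if no cycle):
  Add (0,4) w=2
  Add (1,3) w=2
  Add (5,7) w=3
  Add (2,4) w=4
  Add (6,8) w=5
  Add (0,9) w=9
  Add (4,6) w=9
  Add (2,3) w=11
  Add (4,5) w=12
  Skip (6,9) w=12 (creates cycle)
  Skip (0,1) w=13 (creates cycle)
  Skip (5,9) w=15 (creates cycle)
MST weight = 57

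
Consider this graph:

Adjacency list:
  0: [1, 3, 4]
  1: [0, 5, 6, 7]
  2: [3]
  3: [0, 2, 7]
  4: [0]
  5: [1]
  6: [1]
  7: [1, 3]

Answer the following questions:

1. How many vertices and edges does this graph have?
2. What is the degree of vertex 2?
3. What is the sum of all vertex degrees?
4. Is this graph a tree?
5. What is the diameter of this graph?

Count: 8 vertices, 8 edges.
Vertex 2 has neighbors [3], degree = 1.
Handshaking lemma: 2 * 8 = 16.
A tree on 8 vertices has 7 edges. This graph has 8 edges (1 extra). Not a tree.
Diameter (longest shortest path) = 4.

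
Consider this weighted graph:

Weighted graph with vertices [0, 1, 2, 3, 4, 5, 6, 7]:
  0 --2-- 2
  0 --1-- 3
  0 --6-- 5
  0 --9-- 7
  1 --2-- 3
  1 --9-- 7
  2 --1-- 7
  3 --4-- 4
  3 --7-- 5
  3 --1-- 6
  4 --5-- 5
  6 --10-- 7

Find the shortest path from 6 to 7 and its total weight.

Using Dijkstra's algorithm from vertex 6:
Shortest path: 6 -> 3 -> 0 -> 2 -> 7
Total weight: 1 + 1 + 2 + 1 = 5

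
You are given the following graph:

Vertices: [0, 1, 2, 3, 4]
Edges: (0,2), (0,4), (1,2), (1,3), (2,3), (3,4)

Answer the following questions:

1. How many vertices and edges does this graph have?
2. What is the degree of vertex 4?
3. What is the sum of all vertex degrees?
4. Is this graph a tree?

Count: 5 vertices, 6 edges.
Vertex 4 has neighbors [0, 3], degree = 2.
Handshaking lemma: 2 * 6 = 12.
A tree on 5 vertices has 4 edges. This graph has 6 edges (2 extra). Not a tree.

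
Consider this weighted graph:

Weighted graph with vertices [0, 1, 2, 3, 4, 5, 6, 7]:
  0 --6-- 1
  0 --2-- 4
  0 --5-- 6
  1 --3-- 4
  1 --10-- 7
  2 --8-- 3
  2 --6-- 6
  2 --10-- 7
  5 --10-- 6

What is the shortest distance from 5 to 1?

Using Dijkstra's algorithm from vertex 5:
Shortest path: 5 -> 6 -> 0 -> 4 -> 1
Total weight: 10 + 5 + 2 + 3 = 20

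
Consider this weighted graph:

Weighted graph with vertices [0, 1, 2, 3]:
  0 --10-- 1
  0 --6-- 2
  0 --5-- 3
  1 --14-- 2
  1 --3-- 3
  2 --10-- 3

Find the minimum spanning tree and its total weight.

Applying Kruskal's algorithm (sort edges by weight, add if no cycle):
  Add (1,3) w=3
  Add (0,3) w=5
  Add (0,2) w=6
  Skip (0,1) w=10 (creates cycle)
  Skip (2,3) w=10 (creates cycle)
  Skip (1,2) w=14 (creates cycle)
MST weight = 14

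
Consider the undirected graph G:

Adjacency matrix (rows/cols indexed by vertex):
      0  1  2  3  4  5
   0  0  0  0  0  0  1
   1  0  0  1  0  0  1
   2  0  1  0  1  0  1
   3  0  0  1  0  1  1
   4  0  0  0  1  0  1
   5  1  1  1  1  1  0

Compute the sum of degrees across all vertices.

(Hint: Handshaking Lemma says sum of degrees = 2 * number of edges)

Count edges: 8 edges.
By Handshaking Lemma: sum of degrees = 2 * 8 = 16.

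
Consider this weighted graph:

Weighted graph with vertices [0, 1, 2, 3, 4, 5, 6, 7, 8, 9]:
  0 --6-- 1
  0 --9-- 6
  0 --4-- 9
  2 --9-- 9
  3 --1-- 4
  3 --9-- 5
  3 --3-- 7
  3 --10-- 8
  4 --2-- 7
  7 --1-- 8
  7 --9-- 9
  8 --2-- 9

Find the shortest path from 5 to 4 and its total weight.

Using Dijkstra's algorithm from vertex 5:
Shortest path: 5 -> 3 -> 4
Total weight: 9 + 1 = 10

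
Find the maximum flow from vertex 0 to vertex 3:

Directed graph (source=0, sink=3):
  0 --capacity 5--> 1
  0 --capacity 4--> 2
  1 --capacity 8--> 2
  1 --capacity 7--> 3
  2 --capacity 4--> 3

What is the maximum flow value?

Computing max flow:
  Flow on (0->1): 5/5
  Flow on (0->2): 4/4
  Flow on (1->3): 5/7
  Flow on (2->3): 4/4
Maximum flow = 9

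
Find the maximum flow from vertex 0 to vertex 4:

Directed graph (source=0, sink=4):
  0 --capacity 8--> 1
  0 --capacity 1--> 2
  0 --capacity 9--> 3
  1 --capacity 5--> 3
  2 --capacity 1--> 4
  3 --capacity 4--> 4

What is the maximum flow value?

Computing max flow:
  Flow on (0->1): 4/8
  Flow on (0->2): 1/1
  Flow on (1->3): 4/5
  Flow on (2->4): 1/1
  Flow on (3->4): 4/4
Maximum flow = 5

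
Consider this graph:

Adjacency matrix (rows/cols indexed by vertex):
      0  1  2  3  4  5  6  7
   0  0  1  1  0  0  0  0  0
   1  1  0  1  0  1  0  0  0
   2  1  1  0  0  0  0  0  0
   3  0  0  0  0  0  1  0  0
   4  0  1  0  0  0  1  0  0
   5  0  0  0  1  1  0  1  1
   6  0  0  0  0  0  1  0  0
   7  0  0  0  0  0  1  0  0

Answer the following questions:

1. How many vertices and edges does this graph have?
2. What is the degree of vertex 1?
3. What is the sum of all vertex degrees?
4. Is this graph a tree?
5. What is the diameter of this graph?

Count: 8 vertices, 8 edges.
Vertex 1 has neighbors [0, 2, 4], degree = 3.
Handshaking lemma: 2 * 8 = 16.
A tree on 8 vertices has 7 edges. This graph has 8 edges (1 extra). Not a tree.
Diameter (longest shortest path) = 4.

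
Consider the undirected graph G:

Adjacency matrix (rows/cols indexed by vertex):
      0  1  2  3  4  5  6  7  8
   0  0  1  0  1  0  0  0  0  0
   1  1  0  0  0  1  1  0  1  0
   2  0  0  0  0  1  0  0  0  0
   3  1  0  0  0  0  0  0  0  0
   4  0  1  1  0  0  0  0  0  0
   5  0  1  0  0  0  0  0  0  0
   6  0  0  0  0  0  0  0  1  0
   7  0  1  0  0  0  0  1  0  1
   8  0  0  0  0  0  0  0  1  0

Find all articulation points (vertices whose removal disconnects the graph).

An articulation point is a vertex whose removal disconnects the graph.
Articulation points: [0, 1, 4, 7]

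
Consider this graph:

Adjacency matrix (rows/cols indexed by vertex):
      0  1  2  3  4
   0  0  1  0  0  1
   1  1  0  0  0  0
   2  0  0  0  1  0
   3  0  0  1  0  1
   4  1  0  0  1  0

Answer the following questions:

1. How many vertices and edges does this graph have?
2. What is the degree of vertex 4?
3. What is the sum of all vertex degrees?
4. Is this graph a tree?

Count: 5 vertices, 4 edges.
Vertex 4 has neighbors [0, 3], degree = 2.
Handshaking lemma: 2 * 4 = 8.
A graph is a tree iff it is connected and has exactly n-1 edges. This graph is connected (all 5 vertices in one component) and has 5-1 = 4 edges. It is a tree.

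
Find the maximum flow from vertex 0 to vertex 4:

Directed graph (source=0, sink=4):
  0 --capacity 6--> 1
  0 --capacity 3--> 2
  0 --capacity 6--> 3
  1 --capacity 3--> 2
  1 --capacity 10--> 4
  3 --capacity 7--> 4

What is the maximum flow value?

Computing max flow:
  Flow on (0->1): 6/6
  Flow on (0->3): 6/6
  Flow on (1->4): 6/10
  Flow on (3->4): 6/7
Maximum flow = 12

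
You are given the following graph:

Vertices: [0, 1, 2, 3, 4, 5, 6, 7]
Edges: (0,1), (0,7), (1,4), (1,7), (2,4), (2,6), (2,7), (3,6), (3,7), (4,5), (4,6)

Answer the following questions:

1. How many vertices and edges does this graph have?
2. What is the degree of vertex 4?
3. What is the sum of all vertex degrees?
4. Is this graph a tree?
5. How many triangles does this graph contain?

Count: 8 vertices, 11 edges.
Vertex 4 has neighbors [1, 2, 5, 6], degree = 4.
Handshaking lemma: 2 * 11 = 22.
A tree on 8 vertices has 7 edges. This graph has 11 edges (4 extra). Not a tree.
Number of triangles = 2.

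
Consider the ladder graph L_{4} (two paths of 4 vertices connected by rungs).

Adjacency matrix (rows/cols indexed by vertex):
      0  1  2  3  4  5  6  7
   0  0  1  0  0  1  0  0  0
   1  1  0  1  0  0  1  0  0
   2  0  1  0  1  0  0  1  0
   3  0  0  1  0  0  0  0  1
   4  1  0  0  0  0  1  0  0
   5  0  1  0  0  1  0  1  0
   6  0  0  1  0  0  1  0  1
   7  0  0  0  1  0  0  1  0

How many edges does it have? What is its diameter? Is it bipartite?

Ladder graph L_{4}: 4 rungs + 2 * (4-1) path edges = 4 + 6 = 10 edges.
Diameter = 4.
Ladder graphs are bipartite (alternating coloring along each path).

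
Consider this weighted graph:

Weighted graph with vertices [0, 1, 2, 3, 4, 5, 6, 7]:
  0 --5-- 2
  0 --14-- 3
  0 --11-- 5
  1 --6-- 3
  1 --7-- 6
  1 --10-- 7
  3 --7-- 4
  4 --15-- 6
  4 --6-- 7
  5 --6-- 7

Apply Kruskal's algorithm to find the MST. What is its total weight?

Applying Kruskal's algorithm (sort edges by weight, add if no cycle):
  Add (0,2) w=5
  Add (1,3) w=6
  Add (4,7) w=6
  Add (5,7) w=6
  Add (1,6) w=7
  Add (3,4) w=7
  Skip (1,7) w=10 (creates cycle)
  Add (0,5) w=11
  Skip (0,3) w=14 (creates cycle)
  Skip (4,6) w=15 (creates cycle)
MST weight = 48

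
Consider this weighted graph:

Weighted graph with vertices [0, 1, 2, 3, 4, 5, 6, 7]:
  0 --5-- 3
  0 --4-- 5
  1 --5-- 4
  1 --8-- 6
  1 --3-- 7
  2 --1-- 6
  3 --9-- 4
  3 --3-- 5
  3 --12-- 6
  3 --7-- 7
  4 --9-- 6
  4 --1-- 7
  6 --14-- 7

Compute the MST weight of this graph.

Applying Kruskal's algorithm (sort edges by weight, add if no cycle):
  Add (2,6) w=1
  Add (4,7) w=1
  Add (1,7) w=3
  Add (3,5) w=3
  Add (0,5) w=4
  Skip (0,3) w=5 (creates cycle)
  Skip (1,4) w=5 (creates cycle)
  Add (3,7) w=7
  Add (1,6) w=8
  Skip (3,4) w=9 (creates cycle)
  Skip (4,6) w=9 (creates cycle)
  Skip (3,6) w=12 (creates cycle)
  Skip (6,7) w=14 (creates cycle)
MST weight = 27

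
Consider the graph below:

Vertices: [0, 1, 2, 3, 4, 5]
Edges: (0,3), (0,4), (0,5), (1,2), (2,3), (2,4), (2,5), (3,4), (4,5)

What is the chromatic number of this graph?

The graph has a maximum clique of size 3 (lower bound on chromatic number).
A valid 3-coloring: {0: 0, 1: 1, 2: 0, 3: 2, 4: 1, 5: 2}.
Chromatic number = 3.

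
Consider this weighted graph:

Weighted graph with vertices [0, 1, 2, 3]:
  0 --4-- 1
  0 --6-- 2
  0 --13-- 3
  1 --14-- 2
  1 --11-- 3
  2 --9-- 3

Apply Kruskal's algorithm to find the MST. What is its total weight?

Applying Kruskal's algorithm (sort edges by weight, add if no cycle):
  Add (0,1) w=4
  Add (0,2) w=6
  Add (2,3) w=9
  Skip (1,3) w=11 (creates cycle)
  Skip (0,3) w=13 (creates cycle)
  Skip (1,2) w=14 (creates cycle)
MST weight = 19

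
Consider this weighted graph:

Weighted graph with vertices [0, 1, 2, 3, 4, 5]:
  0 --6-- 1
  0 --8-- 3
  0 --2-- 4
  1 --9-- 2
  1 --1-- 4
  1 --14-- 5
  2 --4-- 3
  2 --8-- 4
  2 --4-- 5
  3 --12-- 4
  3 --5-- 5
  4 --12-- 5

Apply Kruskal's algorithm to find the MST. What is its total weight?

Applying Kruskal's algorithm (sort edges by weight, add if no cycle):
  Add (1,4) w=1
  Add (0,4) w=2
  Add (2,5) w=4
  Add (2,3) w=4
  Skip (3,5) w=5 (creates cycle)
  Skip (0,1) w=6 (creates cycle)
  Add (0,3) w=8
  Skip (2,4) w=8 (creates cycle)
  Skip (1,2) w=9 (creates cycle)
  Skip (3,4) w=12 (creates cycle)
  Skip (4,5) w=12 (creates cycle)
  Skip (1,5) w=14 (creates cycle)
MST weight = 19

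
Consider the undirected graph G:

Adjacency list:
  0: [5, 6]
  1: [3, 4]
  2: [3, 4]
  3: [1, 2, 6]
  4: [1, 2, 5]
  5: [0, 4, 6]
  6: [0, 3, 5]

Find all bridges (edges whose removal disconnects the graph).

No bridges found. The graph is 2-edge-connected (no single edge removal disconnects it).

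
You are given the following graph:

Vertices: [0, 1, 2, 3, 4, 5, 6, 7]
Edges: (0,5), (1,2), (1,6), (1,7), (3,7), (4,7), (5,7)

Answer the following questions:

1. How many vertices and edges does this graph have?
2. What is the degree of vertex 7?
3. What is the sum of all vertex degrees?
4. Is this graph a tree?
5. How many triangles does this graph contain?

Count: 8 vertices, 7 edges.
Vertex 7 has neighbors [1, 3, 4, 5], degree = 4.
Handshaking lemma: 2 * 7 = 14.
A graph is a tree iff it is connected and has exactly n-1 edges. This graph is connected (all 8 vertices in one component) and has 8-1 = 7 edges. It is a tree.
Number of triangles = 0.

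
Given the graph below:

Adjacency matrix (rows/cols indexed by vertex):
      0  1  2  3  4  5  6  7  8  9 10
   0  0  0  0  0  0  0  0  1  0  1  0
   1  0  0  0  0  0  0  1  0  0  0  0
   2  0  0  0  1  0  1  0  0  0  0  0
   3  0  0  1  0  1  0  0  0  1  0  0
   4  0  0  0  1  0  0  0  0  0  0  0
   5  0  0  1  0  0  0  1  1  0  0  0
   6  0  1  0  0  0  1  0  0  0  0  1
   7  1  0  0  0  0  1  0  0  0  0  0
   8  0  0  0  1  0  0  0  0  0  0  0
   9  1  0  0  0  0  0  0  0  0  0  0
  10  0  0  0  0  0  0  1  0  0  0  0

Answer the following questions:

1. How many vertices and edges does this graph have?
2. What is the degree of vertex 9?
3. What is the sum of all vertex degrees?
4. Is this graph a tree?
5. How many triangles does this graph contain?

Count: 11 vertices, 10 edges.
Vertex 9 has neighbors [0], degree = 1.
Handshaking lemma: 2 * 10 = 20.
A graph is a tree iff it is connected and has exactly n-1 edges. This graph is connected (all 11 vertices in one component) and has 11-1 = 10 edges. It is a tree.
Number of triangles = 0.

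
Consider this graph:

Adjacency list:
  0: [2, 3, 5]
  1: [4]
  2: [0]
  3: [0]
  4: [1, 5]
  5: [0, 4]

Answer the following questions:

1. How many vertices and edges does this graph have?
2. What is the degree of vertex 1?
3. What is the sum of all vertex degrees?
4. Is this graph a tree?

Count: 6 vertices, 5 edges.
Vertex 1 has neighbors [4], degree = 1.
Handshaking lemma: 2 * 5 = 10.
A graph is a tree iff it is connected and has exactly n-1 edges. This graph is connected (all 6 vertices in one component) and has 6-1 = 5 edges. It is a tree.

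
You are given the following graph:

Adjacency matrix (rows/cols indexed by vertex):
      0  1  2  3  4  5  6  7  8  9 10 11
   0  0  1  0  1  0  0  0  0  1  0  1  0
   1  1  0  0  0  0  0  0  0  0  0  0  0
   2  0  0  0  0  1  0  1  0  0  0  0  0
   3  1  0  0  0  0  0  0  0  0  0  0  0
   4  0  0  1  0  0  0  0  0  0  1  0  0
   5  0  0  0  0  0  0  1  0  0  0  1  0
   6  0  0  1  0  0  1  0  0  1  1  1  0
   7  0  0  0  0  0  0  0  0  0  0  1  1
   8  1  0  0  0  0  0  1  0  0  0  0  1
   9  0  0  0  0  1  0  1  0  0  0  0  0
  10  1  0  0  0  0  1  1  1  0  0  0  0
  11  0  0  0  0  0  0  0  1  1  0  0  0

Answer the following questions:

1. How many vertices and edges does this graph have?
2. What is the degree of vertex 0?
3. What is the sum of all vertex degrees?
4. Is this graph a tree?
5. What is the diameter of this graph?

Count: 12 vertices, 15 edges.
Vertex 0 has neighbors [1, 3, 8, 10], degree = 4.
Handshaking lemma: 2 * 15 = 30.
A tree on 12 vertices has 11 edges. This graph has 15 edges (4 extra). Not a tree.
Diameter (longest shortest path) = 5.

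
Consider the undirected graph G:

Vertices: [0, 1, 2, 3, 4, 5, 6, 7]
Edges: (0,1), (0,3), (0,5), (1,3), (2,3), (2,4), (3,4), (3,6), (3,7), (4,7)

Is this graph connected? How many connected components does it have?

Checking connectivity: the graph has 1 connected component(s).
All vertices are reachable from each other. The graph IS connected.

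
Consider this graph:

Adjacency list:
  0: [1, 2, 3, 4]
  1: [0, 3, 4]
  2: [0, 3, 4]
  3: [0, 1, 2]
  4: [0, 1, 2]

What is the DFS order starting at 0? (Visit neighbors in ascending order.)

DFS from vertex 0 (neighbors processed in ascending order):
Visit order: 0, 1, 3, 2, 4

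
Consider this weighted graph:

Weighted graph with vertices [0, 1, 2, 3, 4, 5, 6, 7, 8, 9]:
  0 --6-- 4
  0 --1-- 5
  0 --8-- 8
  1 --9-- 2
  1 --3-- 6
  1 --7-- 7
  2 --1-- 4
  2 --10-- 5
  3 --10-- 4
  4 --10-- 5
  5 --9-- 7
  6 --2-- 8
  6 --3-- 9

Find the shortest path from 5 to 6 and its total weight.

Using Dijkstra's algorithm from vertex 5:
Shortest path: 5 -> 0 -> 8 -> 6
Total weight: 1 + 8 + 2 = 11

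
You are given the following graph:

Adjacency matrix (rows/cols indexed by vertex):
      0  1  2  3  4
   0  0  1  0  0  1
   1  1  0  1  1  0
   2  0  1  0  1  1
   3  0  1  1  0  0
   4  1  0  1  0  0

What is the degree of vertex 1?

Vertex 1 has neighbors [0, 2, 3], so deg(1) = 3.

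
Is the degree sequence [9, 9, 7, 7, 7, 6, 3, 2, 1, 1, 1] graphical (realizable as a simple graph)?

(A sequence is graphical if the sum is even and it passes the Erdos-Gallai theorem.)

Sum of degrees = 53. Sum is odd, so the sequence is NOT graphical.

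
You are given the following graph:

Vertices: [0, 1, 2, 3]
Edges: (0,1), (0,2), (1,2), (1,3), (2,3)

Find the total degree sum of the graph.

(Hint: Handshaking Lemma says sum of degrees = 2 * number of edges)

Count edges: 5 edges.
By Handshaking Lemma: sum of degrees = 2 * 5 = 10.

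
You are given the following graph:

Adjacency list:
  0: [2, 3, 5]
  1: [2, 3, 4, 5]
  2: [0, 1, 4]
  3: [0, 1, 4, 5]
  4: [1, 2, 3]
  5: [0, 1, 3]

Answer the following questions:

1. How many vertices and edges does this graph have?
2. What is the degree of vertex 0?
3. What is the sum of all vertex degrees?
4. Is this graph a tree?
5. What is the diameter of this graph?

Count: 6 vertices, 10 edges.
Vertex 0 has neighbors [2, 3, 5], degree = 3.
Handshaking lemma: 2 * 10 = 20.
A tree on 6 vertices has 5 edges. This graph has 10 edges (5 extra). Not a tree.
Diameter (longest shortest path) = 2.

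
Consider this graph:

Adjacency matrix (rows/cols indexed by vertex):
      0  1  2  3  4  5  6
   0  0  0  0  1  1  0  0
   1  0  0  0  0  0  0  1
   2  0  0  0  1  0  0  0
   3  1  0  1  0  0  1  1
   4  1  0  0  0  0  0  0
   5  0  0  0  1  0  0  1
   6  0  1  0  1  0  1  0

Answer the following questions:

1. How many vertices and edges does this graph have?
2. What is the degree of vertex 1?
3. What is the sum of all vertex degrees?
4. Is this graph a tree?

Count: 7 vertices, 7 edges.
Vertex 1 has neighbors [6], degree = 1.
Handshaking lemma: 2 * 7 = 14.
A tree on 7 vertices has 6 edges. This graph has 7 edges (1 extra). Not a tree.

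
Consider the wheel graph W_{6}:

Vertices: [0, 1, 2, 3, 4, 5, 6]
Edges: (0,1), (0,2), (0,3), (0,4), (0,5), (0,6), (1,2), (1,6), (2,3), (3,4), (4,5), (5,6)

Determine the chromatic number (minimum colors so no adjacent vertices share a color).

W_{6} = C_{6} plus a hub adjacent to every cycle vertex.
The outer cycle needs 2 colors (even cycle); the hub is adjacent to all of them so needs a fresh color.
Chromatic number = 2 + 1 = 3.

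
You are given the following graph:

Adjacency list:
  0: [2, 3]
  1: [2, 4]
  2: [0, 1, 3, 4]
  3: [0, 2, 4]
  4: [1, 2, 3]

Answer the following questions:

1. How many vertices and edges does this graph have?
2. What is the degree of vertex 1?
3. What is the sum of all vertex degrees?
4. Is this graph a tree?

Count: 5 vertices, 7 edges.
Vertex 1 has neighbors [2, 4], degree = 2.
Handshaking lemma: 2 * 7 = 14.
A tree on 5 vertices has 4 edges. This graph has 7 edges (3 extra). Not a tree.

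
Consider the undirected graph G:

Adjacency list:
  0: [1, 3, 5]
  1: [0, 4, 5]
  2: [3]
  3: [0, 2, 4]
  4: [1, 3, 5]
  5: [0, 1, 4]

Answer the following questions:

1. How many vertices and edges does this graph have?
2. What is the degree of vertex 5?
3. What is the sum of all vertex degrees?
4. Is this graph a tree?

Count: 6 vertices, 8 edges.
Vertex 5 has neighbors [0, 1, 4], degree = 3.
Handshaking lemma: 2 * 8 = 16.
A tree on 6 vertices has 5 edges. This graph has 8 edges (3 extra). Not a tree.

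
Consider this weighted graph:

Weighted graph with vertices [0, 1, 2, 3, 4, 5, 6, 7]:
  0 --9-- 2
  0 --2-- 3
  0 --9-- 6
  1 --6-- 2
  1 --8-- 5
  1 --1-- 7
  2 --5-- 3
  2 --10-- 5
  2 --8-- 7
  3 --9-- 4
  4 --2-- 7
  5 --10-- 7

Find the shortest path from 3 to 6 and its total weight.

Using Dijkstra's algorithm from vertex 3:
Shortest path: 3 -> 0 -> 6
Total weight: 2 + 9 = 11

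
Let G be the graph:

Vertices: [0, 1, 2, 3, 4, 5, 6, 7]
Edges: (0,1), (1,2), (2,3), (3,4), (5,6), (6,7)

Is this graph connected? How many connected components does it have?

Checking connectivity: the graph has 2 connected component(s).
Components: [[0, 1, 2, 3, 4], [5, 6, 7]]. The graph is NOT connected.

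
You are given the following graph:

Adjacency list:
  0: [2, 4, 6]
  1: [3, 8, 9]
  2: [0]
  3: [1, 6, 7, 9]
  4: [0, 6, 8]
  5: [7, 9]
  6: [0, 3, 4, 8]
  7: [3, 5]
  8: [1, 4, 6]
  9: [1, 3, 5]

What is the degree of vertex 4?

Vertex 4 has neighbors [0, 6, 8], so deg(4) = 3.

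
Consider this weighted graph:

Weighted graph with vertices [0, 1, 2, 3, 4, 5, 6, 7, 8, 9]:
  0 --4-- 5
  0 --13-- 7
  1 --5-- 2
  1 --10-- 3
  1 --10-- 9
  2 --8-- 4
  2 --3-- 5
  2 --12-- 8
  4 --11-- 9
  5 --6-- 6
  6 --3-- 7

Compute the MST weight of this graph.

Applying Kruskal's algorithm (sort edges by weight, add if no cycle):
  Add (2,5) w=3
  Add (6,7) w=3
  Add (0,5) w=4
  Add (1,2) w=5
  Add (5,6) w=6
  Add (2,4) w=8
  Add (1,3) w=10
  Add (1,9) w=10
  Skip (4,9) w=11 (creates cycle)
  Add (2,8) w=12
  Skip (0,7) w=13 (creates cycle)
MST weight = 61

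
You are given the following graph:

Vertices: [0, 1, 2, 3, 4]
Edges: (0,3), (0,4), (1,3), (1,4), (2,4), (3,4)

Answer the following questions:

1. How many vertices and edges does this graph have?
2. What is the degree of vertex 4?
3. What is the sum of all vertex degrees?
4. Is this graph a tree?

Count: 5 vertices, 6 edges.
Vertex 4 has neighbors [0, 1, 2, 3], degree = 4.
Handshaking lemma: 2 * 6 = 12.
A tree on 5 vertices has 4 edges. This graph has 6 edges (2 extra). Not a tree.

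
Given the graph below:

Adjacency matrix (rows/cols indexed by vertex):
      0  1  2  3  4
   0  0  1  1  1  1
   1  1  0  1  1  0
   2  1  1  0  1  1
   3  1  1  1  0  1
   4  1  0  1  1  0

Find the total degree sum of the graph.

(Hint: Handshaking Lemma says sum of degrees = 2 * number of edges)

Count edges: 9 edges.
By Handshaking Lemma: sum of degrees = 2 * 9 = 18.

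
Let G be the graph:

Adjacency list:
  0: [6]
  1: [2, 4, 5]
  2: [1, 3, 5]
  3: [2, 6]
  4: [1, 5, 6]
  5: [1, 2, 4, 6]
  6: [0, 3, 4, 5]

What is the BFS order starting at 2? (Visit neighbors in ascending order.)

BFS from vertex 2 (neighbors processed in ascending order):
Visit order: 2, 1, 3, 5, 4, 6, 0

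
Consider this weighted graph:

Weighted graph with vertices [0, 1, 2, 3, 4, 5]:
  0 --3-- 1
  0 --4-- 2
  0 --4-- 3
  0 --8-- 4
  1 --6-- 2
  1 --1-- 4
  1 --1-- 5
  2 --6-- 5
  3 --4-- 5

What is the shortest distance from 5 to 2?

Using Dijkstra's algorithm from vertex 5:
Shortest path: 5 -> 2
Total weight: 6 = 6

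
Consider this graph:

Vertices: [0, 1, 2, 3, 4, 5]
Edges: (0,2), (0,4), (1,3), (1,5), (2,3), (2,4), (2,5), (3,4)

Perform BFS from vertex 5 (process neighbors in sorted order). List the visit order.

BFS from vertex 5 (neighbors processed in ascending order):
Visit order: 5, 1, 2, 3, 0, 4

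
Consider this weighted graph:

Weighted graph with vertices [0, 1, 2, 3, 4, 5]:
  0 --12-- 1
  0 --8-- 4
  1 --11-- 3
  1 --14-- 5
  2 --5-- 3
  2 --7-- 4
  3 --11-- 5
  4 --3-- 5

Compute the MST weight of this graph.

Applying Kruskal's algorithm (sort edges by weight, add if no cycle):
  Add (4,5) w=3
  Add (2,3) w=5
  Add (2,4) w=7
  Add (0,4) w=8
  Add (1,3) w=11
  Skip (3,5) w=11 (creates cycle)
  Skip (0,1) w=12 (creates cycle)
  Skip (1,5) w=14 (creates cycle)
MST weight = 34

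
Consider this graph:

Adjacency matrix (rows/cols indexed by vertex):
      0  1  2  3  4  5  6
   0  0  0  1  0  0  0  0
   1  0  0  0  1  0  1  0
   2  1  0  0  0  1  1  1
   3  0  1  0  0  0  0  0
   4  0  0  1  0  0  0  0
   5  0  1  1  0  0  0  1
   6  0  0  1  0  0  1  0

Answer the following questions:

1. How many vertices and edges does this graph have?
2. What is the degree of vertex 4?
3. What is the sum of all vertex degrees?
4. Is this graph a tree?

Count: 7 vertices, 7 edges.
Vertex 4 has neighbors [2], degree = 1.
Handshaking lemma: 2 * 7 = 14.
A tree on 7 vertices has 6 edges. This graph has 7 edges (1 extra). Not a tree.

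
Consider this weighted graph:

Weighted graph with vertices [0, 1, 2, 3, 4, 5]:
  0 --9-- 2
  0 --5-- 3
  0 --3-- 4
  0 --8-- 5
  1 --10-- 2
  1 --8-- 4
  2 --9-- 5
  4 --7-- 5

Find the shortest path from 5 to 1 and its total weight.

Using Dijkstra's algorithm from vertex 5:
Shortest path: 5 -> 4 -> 1
Total weight: 7 + 8 = 15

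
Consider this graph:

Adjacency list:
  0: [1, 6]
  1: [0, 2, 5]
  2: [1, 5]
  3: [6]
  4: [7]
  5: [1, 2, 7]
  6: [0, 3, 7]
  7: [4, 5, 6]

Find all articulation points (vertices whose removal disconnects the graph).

An articulation point is a vertex whose removal disconnects the graph.
Articulation points: [6, 7]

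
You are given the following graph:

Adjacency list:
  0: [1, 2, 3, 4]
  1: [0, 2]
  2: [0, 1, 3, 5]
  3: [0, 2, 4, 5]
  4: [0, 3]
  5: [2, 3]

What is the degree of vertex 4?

Vertex 4 has neighbors [0, 3], so deg(4) = 2.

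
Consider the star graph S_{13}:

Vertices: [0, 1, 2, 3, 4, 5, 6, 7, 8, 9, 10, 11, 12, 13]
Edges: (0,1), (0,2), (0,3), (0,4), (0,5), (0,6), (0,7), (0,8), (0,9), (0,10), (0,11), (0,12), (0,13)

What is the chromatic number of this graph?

S_{13} has one hub adjacent to 13 leaves; leaves are pairwise non-adjacent.
Color the hub 0 and every leaf 1.
Chromatic number = 2.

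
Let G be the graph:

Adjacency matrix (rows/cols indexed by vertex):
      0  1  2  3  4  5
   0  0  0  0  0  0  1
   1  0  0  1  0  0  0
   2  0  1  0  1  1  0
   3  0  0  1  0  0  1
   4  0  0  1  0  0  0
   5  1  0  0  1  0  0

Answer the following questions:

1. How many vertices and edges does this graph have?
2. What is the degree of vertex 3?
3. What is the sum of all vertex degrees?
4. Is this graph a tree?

Count: 6 vertices, 5 edges.
Vertex 3 has neighbors [2, 5], degree = 2.
Handshaking lemma: 2 * 5 = 10.
A graph is a tree iff it is connected and has exactly n-1 edges. This graph is connected (all 6 vertices in one component) and has 6-1 = 5 edges. It is a tree.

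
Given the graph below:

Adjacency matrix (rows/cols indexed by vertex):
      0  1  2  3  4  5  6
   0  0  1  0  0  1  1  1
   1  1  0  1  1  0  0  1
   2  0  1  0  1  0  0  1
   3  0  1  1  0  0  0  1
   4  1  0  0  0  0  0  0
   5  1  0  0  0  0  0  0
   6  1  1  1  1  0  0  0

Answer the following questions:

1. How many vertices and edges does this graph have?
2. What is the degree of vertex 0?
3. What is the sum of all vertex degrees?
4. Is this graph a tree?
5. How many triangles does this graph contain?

Count: 7 vertices, 10 edges.
Vertex 0 has neighbors [1, 4, 5, 6], degree = 4.
Handshaking lemma: 2 * 10 = 20.
A tree on 7 vertices has 6 edges. This graph has 10 edges (4 extra). Not a tree.
Number of triangles = 5.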